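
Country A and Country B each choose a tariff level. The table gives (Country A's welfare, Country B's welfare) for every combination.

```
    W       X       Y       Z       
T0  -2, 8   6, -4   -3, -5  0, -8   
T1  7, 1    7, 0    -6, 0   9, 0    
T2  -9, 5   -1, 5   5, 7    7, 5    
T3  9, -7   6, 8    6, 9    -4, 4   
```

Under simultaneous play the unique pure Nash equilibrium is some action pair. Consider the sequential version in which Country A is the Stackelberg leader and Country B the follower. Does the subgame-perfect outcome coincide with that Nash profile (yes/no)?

no

Country B best-responds to each possible Country A move:
- T0 → Country B plays W (best of 8, -4, -5, -8); Country A gets -2.
- T1 → Country B plays W (best of 1, 0, 0, 0); Country A gets 7.
- T2 → Country B plays Y (best of 5, 5, 7, 5); Country A gets 5.
- T3 → Country B plays Y (best of -7, 8, 9, 4); Country A gets 6.
Among -2, 7, 5, 6, the best is 7 at T1. Subgame-perfect outcome: (T1, W) with payoffs (7, 1).
For the simultaneous game, intersect best replies.
Country A's best replies: W→T3; X→T1; Y→T3; Z→T1.
Country B's best replies: T0→W; T1→W; T2→Y; T3→Y.
The unique mutual best reply is (T3, Y), giving (6, 9).
Sequential outcome (T1, W) differs from the Nash profile (T3, Y).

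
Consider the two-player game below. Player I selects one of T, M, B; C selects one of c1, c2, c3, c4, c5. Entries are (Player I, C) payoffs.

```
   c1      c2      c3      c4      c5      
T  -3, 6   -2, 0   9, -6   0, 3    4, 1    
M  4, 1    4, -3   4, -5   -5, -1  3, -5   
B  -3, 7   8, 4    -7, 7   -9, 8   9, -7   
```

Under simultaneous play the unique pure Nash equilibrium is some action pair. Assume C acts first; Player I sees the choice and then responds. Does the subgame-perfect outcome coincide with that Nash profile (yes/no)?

no

Solve by backward induction (C leads).
- c1: BR = M, leader payoff 1.
- c2: BR = B, leader payoff 4.
- c3: BR = T, leader payoff -6.
- c4: BR = T, leader payoff 3.
- c5: BR = B, leader payoff -7.
Maximizing over 1, 4, -6, 3, -7, C chooses c2. Subgame-perfect outcome: (B, c2) with payoffs (8, 4).
Now find the simultaneous Nash equilibrium.
Player I's best replies: c1→M; c2→B; c3→T; c4→T; c5→B.
C's best replies: T→c1; M→c1; B→c4.
Only (M, c1) has each player best-responding; Nash payoffs (4, 1).
Sequential outcome (B, c2) differs from the Nash profile (M, c1).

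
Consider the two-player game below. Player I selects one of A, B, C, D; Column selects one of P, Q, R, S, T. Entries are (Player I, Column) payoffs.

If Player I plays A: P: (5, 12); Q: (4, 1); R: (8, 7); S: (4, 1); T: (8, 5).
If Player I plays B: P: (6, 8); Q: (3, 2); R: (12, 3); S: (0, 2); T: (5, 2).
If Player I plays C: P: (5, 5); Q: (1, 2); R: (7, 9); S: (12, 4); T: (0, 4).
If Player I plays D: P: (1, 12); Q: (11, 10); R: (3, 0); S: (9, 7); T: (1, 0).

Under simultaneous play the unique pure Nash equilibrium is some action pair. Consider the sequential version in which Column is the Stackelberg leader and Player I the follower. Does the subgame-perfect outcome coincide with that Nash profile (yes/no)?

no

Solve by backward induction (Column leads).
- P: BR = B, leader payoff 8.
- Q: BR = D, leader payoff 10.
- R: BR = B, leader payoff 3.
- S: BR = C, leader payoff 4.
- T: BR = A, leader payoff 5.
Among 8, 10, 3, 4, 5, the best is 10 at Q. Subgame-perfect outcome: (D, Q) with payoffs (11, 10).
Under simultaneous play:
Player I's best replies: P→B; Q→D; R→B; S→C; T→A.
Column's best replies: A→P; B→P; C→R; D→P.
The unique mutual best reply is (B, P), giving (6, 8).
Sequential outcome (D, Q) differs from the Nash profile (B, P).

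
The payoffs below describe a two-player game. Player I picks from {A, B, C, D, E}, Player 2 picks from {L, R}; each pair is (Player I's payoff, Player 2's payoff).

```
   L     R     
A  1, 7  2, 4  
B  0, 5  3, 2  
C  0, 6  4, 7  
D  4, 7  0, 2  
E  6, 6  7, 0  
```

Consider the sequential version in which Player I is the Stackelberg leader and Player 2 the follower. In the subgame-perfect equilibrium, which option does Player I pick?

E

Backward induction with Player I moving first.
- A: Player 2 compares 7, 4 and picks L; Player I would get 1.
- B: Player 2 compares 5, 2 and picks L; Player I would get 0.
- C: Player 2 compares 6, 7 and picks R; Player I would get 4.
- D: Player 2 compares 7, 2 and picks L; Player I would get 4.
- E: Player 2 compares 6, 0 and picks L; Player I would get 6.
Among 1, 0, 4, 4, 6, the best is 6 at E. Subgame-perfect outcome: (E, L) with payoffs (6, 6).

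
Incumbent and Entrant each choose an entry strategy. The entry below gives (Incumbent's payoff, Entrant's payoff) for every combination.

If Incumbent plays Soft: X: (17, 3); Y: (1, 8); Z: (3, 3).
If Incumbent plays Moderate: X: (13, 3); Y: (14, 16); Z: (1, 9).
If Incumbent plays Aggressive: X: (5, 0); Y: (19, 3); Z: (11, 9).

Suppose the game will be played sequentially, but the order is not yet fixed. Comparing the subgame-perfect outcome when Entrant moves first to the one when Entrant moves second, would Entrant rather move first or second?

second

If Incumbent leads: Entrant's best replies are Soft→Y, Moderate→Y, Aggressive→Z; Incumbent's induced payoffs 1, 14, 11; outcome (Moderate, Y), payoffs (14, 16).
If Entrant leads: Incumbent's best replies are X→Soft, Y→Aggressive, Z→Aggressive; Entrant's induced payoffs 3, 3, 9; outcome (Aggressive, Z), payoffs (11, 9).
Entrant gets 9 moving first and 16 moving second, so Entrant prefers to move second.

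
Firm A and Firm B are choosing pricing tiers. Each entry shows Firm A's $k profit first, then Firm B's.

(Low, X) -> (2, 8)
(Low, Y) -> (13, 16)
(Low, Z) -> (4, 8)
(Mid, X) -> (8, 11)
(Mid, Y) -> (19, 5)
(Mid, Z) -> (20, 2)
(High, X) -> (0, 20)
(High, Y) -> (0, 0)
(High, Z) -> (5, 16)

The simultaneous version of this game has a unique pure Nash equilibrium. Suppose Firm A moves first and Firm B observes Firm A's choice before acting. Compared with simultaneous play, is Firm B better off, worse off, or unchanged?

better off

Solve by backward induction (Firm A leads).
- Low: BR = Y, leader payoff 13.
- Mid: BR = X, leader payoff 8.
- High: BR = X, leader payoff 0.
Maximizing over 13, 8, 0, Firm A chooses Low. Subgame-perfect outcome: (Low, Y) with payoffs (13, 16).
For the simultaneous game, intersect best replies.
Firm A's best replies: X→Mid; Y→Mid; Z→Mid.
Firm B's best replies: Low→Y; Mid→X; High→X.
The unique mutual best reply is (Mid, X), giving (8, 11).
Firm B earns 16 sequentially versus 11 at the Nash outcome: better off.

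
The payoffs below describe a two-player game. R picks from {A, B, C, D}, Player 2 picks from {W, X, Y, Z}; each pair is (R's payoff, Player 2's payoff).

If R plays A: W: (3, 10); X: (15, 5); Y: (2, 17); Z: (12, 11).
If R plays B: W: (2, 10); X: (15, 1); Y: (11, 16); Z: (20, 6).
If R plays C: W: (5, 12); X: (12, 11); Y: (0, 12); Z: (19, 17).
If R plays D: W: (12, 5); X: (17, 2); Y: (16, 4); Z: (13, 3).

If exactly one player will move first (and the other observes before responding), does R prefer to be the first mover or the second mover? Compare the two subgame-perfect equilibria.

If R leads: Player 2's best replies are A→Y, B→Y, C→Z, D→W; R's induced payoffs 2, 11, 19, 12; outcome (C, Z), payoffs (19, 17).
If Player 2 leads: R's best replies are W→D, X→D, Y→D, Z→B; Player 2's induced payoffs 5, 2, 4, 6; outcome (B, Z), payoffs (20, 6).
R gets 19 moving first and 20 moving second, so R prefers to move second.

second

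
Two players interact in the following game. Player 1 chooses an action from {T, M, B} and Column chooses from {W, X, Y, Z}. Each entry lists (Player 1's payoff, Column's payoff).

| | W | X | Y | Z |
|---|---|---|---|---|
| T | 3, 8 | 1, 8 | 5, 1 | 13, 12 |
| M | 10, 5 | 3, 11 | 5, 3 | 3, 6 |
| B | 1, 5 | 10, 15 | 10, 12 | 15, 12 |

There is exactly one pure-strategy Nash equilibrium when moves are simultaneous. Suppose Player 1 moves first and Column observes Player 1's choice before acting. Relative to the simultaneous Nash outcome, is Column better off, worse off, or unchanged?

Work backward from Column's decision.
- T → Column plays Z (best of 8, 8, 1, 12); Player 1 gets 13.
- M → Column plays X (best of 5, 11, 3, 6); Player 1 gets 3.
- B → Column plays X (best of 5, 15, 12, 12); Player 1 gets 10.
Among 13, 3, 10, the best is 13 at T. Subgame-perfect outcome: (T, Z) with payoffs (13, 12).
Now find the simultaneous Nash equilibrium.
Player 1's best replies: W→M; X→B; Y→B; Z→B.
Column's best replies: T→Z; M→X; B→X.
Only (B, X) has each player best-responding; Nash payoffs (10, 15).
Column earns 12 sequentially versus 15 at the Nash outcome: worse off.

worse off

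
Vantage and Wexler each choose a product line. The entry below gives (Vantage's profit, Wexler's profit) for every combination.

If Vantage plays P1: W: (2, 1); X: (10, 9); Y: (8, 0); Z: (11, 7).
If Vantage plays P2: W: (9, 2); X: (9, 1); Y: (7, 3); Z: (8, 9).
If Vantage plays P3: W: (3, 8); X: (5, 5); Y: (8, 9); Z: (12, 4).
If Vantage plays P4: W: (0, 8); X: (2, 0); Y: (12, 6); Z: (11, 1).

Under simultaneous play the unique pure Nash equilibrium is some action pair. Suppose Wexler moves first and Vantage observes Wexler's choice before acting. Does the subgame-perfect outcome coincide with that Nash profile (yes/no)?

yes

Work backward from Vantage's decision.
- W: Vantage compares 2, 9, 3, 0 and picks P2; Wexler would get 2.
- X: Vantage compares 10, 9, 5, 2 and picks P1; Wexler would get 9.
- Y: Vantage compares 8, 7, 8, 12 and picks P4; Wexler would get 6.
- Z: Vantage compares 11, 8, 12, 11 and picks P3; Wexler would get 4.
Maximizing over 2, 9, 6, 4, Wexler chooses X. Subgame-perfect outcome: (P1, X) with payoffs (10, 9).
Under simultaneous play:
Vantage's best replies: W→P2; X→P1; Y→P4; Z→P3.
Wexler's best replies: P1→X; P2→Z; P3→Y; P4→W.
Only (P1, X) has each player best-responding; Nash payoffs (10, 9).
Sequential outcome (P1, X) coincides with the Nash profile (P1, X).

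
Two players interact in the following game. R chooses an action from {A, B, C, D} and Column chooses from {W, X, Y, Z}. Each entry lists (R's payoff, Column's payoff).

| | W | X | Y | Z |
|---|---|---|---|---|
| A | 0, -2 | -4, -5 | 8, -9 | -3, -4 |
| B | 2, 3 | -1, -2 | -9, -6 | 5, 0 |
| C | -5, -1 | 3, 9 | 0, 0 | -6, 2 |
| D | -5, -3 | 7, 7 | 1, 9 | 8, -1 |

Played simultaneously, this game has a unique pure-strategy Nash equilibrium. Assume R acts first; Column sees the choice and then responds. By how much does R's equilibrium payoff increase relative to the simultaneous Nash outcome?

Backward induction with R moving first.
- A: Column compares -2, -5, -9, -4 and picks W; R would get 0.
- B: Column compares 3, -2, -6, 0 and picks W; R would get 2.
- C: Column compares -1, 9, 0, 2 and picks X; R would get 3.
- D: Column compares -3, 7, 9, -1 and picks Y; R would get 1.
Maximizing over 0, 2, 3, 1, R chooses C. Subgame-perfect outcome: (C, X) with payoffs (3, 9).
For the simultaneous game, intersect best replies.
R's best replies: W→B; X→D; Y→A; Z→D.
Column's best replies: A→W; B→W; C→X; D→Y.
Only (B, W) has each player best-responding; Nash payoffs (2, 3).
R's commitment gain: 3 − 2 = 1.

1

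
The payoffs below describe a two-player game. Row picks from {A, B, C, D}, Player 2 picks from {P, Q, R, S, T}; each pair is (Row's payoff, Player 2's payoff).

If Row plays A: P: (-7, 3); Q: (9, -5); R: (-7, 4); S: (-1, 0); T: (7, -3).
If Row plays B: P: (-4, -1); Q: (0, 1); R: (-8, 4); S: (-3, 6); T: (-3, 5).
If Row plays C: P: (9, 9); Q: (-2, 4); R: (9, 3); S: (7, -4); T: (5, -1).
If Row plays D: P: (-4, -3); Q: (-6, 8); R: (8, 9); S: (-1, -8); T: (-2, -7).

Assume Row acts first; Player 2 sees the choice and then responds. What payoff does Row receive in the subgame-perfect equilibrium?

Player 2 best-responds to each possible Row move:
- A → Player 2 plays R (best of 3, -5, 4, 0, -3); Row gets -7.
- B → Player 2 plays S (best of -1, 1, 4, 6, 5); Row gets -3.
- C → Player 2 plays P (best of 9, 4, 3, -4, -1); Row gets 9.
- D → Player 2 plays R (best of -3, 8, 9, -8, -7); Row gets 8.
Maximizing over -7, -3, 9, 8, Row chooses C. Subgame-perfect outcome: (C, P) with payoffs (9, 9).

9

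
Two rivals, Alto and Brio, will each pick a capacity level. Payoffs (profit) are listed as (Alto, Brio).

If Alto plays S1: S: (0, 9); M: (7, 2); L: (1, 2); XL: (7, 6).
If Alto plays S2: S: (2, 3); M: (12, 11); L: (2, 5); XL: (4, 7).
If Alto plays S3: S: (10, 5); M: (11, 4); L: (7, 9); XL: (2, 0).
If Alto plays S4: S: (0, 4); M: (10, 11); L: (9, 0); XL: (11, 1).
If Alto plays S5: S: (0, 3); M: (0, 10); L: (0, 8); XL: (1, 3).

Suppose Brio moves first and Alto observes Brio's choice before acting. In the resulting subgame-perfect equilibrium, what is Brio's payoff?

Work backward from Alto's decision.
- S: Alto compares 0, 2, 10, 0, 0 and picks S3; Brio would get 5.
- M: Alto compares 7, 12, 11, 10, 0 and picks S2; Brio would get 11.
- L: Alto compares 1, 2, 7, 9, 0 and picks S4; Brio would get 0.
- XL: Alto compares 7, 4, 2, 11, 1 and picks S4; Brio would get 1.
Brio's induced payoffs are 5, 11, 0, 1, so Brio commits to M. Subgame-perfect outcome: (S2, M) with payoffs (12, 11).

11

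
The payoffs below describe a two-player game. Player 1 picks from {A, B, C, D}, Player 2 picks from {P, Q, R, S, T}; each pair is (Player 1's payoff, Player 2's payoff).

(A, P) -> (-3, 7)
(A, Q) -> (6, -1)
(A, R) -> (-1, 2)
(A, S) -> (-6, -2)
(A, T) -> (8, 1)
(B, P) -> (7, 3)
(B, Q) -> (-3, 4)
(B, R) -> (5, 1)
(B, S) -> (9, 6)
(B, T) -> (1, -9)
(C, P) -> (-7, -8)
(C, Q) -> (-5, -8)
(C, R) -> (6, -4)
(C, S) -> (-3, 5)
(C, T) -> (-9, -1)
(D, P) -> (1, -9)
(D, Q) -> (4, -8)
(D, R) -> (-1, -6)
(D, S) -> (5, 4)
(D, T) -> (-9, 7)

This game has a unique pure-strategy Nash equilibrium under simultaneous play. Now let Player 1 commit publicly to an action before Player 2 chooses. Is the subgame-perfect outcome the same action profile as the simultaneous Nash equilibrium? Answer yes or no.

yes

Solve by backward induction (Player 1 leads).
- A: BR = P, leader payoff -3.
- B: BR = S, leader payoff 9.
- C: BR = S, leader payoff -3.
- D: BR = T, leader payoff -9.
Player 1's induced payoffs are -3, 9, -3, -9, so Player 1 commits to B. Subgame-perfect outcome: (B, S) with payoffs (9, 6).
Now find the simultaneous Nash equilibrium.
Player 1's best replies: P→B; Q→A; R→C; S→B; T→A.
Player 2's best replies: A→P; B→S; C→S; D→T.
The unique mutual best reply is (B, S), giving (9, 6).
Sequential outcome (B, S) coincides with the Nash profile (B, S).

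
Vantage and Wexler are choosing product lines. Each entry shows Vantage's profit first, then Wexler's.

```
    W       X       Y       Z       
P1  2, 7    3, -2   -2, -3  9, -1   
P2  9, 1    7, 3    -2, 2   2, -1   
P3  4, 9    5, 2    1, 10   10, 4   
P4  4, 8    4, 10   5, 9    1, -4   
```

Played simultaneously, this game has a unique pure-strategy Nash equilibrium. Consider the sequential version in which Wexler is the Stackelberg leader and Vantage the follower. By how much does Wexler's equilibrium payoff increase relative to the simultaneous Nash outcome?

6

Solve by backward induction (Wexler leads).
- W: BR = P2, leader payoff 1.
- X: BR = P2, leader payoff 3.
- Y: BR = P4, leader payoff 9.
- Z: BR = P3, leader payoff 4.
Among 1, 3, 9, 4, the best is 9 at Y. Subgame-perfect outcome: (P4, Y) with payoffs (5, 9).
Under simultaneous play:
Vantage's best replies: W→P2; X→P2; Y→P4; Z→P3.
Wexler's best replies: P1→W; P2→X; P3→Y; P4→X.
The unique mutual best reply is (P2, X), giving (7, 3).
Wexler's commitment gain: 9 − 3 = 6.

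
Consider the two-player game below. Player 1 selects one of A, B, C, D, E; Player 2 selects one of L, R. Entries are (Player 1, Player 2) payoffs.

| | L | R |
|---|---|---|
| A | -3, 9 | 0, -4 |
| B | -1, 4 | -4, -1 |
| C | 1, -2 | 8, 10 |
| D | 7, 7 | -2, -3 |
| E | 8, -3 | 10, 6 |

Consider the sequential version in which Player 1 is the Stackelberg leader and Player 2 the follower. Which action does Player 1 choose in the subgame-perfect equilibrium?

Player 2 best-responds to each possible Player 1 move:
- A → Player 2 plays L (best of 9, -4); Player 1 gets -3.
- B → Player 2 plays L (best of 4, -1); Player 1 gets -1.
- C → Player 2 plays R (best of -2, 10); Player 1 gets 8.
- D → Player 2 plays L (best of 7, -3); Player 1 gets 7.
- E → Player 2 plays R (best of -3, 6); Player 1 gets 10.
Among -3, -1, 8, 7, 10, the best is 10 at E. Subgame-perfect outcome: (E, R) with payoffs (10, 6).

E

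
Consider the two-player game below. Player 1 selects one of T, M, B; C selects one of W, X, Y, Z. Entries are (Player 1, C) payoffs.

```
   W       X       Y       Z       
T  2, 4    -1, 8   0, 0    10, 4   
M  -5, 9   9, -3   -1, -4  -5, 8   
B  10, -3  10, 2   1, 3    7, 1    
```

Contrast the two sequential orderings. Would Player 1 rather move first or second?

If Player 1 leads: C's best replies are T→X, M→W, B→Y; Player 1's induced payoffs -1, -5, 1; outcome (B, Y), payoffs (1, 3).
If C leads: Player 1's best replies are W→B, X→B, Y→B, Z→T; C's induced payoffs -3, 2, 3, 4; outcome (T, Z), payoffs (10, 4).
Player 1 gets 1 moving first and 10 moving second, so Player 1 prefers to move second.

second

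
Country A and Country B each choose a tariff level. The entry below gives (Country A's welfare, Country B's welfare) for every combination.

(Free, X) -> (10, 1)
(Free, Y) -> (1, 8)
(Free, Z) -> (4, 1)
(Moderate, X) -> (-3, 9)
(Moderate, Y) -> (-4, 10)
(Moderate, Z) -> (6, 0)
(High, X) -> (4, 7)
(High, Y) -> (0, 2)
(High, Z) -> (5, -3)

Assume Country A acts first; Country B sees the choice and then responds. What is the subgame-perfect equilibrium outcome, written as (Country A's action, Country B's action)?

(High, X)

Solve by backward induction (Country A leads).
- Free: BR = Y, leader payoff 1.
- Moderate: BR = Y, leader payoff -4.
- High: BR = X, leader payoff 4.
Among 1, -4, 4, the best is 4 at High. Subgame-perfect outcome: (High, X) with payoffs (4, 7).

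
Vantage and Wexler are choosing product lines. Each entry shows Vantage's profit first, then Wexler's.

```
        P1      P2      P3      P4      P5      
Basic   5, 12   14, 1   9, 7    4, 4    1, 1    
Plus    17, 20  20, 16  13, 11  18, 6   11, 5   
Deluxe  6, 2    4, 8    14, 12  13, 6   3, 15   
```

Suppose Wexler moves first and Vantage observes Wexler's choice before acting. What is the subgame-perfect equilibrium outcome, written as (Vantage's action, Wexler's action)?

(Plus, P1)

Vantage best-responds to each possible Wexler move:
- P1: BR = Plus, leader payoff 20.
- P2: BR = Plus, leader payoff 16.
- P3: BR = Deluxe, leader payoff 12.
- P4: BR = Plus, leader payoff 6.
- P5: BR = Plus, leader payoff 5.
Wexler's induced payoffs are 20, 16, 12, 6, 5, so Wexler commits to P1. Subgame-perfect outcome: (Plus, P1) with payoffs (17, 20).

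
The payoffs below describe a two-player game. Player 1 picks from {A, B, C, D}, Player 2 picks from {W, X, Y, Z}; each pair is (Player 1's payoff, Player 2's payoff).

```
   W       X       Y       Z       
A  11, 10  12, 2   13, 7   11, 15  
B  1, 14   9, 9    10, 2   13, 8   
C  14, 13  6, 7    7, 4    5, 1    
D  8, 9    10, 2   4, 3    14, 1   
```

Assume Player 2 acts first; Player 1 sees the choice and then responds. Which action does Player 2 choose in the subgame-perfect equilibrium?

Solve by backward induction (Player 2 leads).
- W → Player 1 plays C (best of 11, 1, 14, 8); Player 2 gets 13.
- X → Player 1 plays A (best of 12, 9, 6, 10); Player 2 gets 2.
- Y → Player 1 plays A (best of 13, 10, 7, 4); Player 2 gets 7.
- Z → Player 1 plays D (best of 11, 13, 5, 14); Player 2 gets 1.
Among 13, 2, 7, 1, the best is 13 at W. Subgame-perfect outcome: (C, W) with payoffs (14, 13).

W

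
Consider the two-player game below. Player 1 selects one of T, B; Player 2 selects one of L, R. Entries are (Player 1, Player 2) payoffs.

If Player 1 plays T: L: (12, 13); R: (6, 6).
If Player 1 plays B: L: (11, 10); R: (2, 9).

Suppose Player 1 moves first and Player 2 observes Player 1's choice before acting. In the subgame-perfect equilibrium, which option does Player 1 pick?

Work backward from Player 2's decision.
- T: Player 2 compares 13, 6 and picks L; Player 1 would get 12.
- B: Player 2 compares 10, 9 and picks L; Player 1 would get 11.
Player 1's induced payoffs are 12, 11, so Player 1 commits to T. Subgame-perfect outcome: (T, L) with payoffs (12, 13).

T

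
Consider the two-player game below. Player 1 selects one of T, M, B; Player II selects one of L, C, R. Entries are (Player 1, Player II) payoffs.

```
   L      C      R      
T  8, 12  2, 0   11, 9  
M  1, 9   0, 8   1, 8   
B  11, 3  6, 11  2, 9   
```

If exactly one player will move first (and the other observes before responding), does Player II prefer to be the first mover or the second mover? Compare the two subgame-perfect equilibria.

second

If Player 1 leads: Player II's best replies are T→L, M→L, B→C; Player 1's induced payoffs 8, 1, 6; outcome (T, L), payoffs (8, 12).
If Player II leads: Player 1's best replies are L→B, C→B, R→T; Player II's induced payoffs 3, 11, 9; outcome (B, C), payoffs (6, 11).
Player II gets 11 moving first and 12 moving second, so Player II prefers to move second.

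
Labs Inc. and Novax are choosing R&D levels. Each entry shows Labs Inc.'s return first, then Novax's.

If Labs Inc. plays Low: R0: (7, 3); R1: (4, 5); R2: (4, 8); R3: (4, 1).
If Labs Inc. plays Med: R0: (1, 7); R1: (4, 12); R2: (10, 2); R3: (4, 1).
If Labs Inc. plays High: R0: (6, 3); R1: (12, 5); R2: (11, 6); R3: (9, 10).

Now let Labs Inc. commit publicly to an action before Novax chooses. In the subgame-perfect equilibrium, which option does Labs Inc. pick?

Novax best-responds to each possible Labs Inc. move:
- Low: Novax compares 3, 5, 8, 1 and picks R2; Labs Inc. would get 4.
- Med: Novax compares 7, 12, 2, 1 and picks R1; Labs Inc. would get 4.
- High: Novax compares 3, 5, 6, 10 and picks R3; Labs Inc. would get 9.
Among 4, 4, 9, the best is 9 at High. Subgame-perfect outcome: (High, R3) with payoffs (9, 10).

High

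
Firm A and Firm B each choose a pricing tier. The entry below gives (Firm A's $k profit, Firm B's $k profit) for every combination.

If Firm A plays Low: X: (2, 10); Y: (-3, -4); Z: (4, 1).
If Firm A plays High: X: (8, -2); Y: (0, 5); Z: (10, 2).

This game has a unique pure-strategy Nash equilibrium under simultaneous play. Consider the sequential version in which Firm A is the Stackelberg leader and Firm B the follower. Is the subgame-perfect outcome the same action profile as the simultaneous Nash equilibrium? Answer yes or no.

Work backward from Firm B's decision.
- Low: Firm B compares 10, -4, 1 and picks X; Firm A would get 2.
- High: Firm B compares -2, 5, 2 and picks Y; Firm A would get 0.
Among 2, 0, the best is 2 at Low. Subgame-perfect outcome: (Low, X) with payoffs (2, 10).
Now find the simultaneous Nash equilibrium.
Firm A's best replies: X→High; Y→High; Z→High.
Firm B's best replies: Low→X; High→Y.
The unique mutual best reply is (High, Y), giving (0, 5).
Sequential outcome (Low, X) differs from the Nash profile (High, Y).

no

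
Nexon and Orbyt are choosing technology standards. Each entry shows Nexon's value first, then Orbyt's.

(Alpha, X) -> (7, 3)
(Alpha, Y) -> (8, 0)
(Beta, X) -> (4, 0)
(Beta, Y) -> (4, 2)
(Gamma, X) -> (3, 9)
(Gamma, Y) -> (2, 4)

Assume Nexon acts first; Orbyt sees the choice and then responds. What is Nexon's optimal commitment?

Orbyt best-responds to each possible Nexon move:
- Alpha → Orbyt plays X (best of 3, 0); Nexon gets 7.
- Beta → Orbyt plays Y (best of 0, 2); Nexon gets 4.
- Gamma → Orbyt plays X (best of 9, 4); Nexon gets 3.
Maximizing over 7, 4, 3, Nexon chooses Alpha. Subgame-perfect outcome: (Alpha, X) with payoffs (7, 3).

Alpha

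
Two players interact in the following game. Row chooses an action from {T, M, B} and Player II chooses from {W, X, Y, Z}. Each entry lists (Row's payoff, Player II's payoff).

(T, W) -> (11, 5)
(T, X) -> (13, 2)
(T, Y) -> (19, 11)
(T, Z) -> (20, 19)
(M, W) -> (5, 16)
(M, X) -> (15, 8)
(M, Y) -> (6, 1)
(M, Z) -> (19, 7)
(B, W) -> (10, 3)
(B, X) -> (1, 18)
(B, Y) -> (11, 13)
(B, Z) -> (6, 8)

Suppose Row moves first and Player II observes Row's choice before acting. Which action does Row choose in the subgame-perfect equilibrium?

T

Solve by backward induction (Row leads).
- T: BR = Z, leader payoff 20.
- M: BR = W, leader payoff 5.
- B: BR = X, leader payoff 1.
Maximizing over 20, 5, 1, Row chooses T. Subgame-perfect outcome: (T, Z) with payoffs (20, 19).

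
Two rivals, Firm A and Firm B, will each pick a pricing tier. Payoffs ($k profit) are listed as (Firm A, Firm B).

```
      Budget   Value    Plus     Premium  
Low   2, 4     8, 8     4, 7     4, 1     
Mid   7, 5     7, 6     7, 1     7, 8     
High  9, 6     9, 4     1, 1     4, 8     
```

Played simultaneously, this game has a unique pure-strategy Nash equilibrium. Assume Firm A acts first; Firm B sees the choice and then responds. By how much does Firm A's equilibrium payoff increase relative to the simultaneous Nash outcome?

Solve by backward induction (Firm A leads).
- Low: Firm B compares 4, 8, 7, 1 and picks Value; Firm A would get 8.
- Mid: Firm B compares 5, 6, 1, 8 and picks Premium; Firm A would get 7.
- High: Firm B compares 6, 4, 1, 8 and picks Premium; Firm A would get 4.
Maximizing over 8, 7, 4, Firm A chooses Low. Subgame-perfect outcome: (Low, Value) with payoffs (8, 8).
For the simultaneous game, intersect best replies.
Firm A's best replies: Budget→High; Value→High; Plus→Mid; Premium→Mid.
Firm B's best replies: Low→Value; Mid→Premium; High→Premium.
Only (Mid, Premium) has each player best-responding; Nash payoffs (7, 8).
Firm A's commitment gain: 8 − 7 = 1.

1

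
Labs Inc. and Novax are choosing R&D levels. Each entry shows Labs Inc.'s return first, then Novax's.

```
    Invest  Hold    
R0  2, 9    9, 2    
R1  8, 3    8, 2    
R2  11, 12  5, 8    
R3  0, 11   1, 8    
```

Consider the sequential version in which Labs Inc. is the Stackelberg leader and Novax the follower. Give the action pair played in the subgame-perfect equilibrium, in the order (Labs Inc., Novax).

(R2, Invest)

Work backward from Novax's decision.
- R0 → Novax plays Invest (best of 9, 2); Labs Inc. gets 2.
- R1 → Novax plays Invest (best of 3, 2); Labs Inc. gets 8.
- R2 → Novax plays Invest (best of 12, 8); Labs Inc. gets 11.
- R3 → Novax plays Invest (best of 11, 8); Labs Inc. gets 0.
Among 2, 8, 11, 0, the best is 11 at R2. Subgame-perfect outcome: (R2, Invest) with payoffs (11, 12).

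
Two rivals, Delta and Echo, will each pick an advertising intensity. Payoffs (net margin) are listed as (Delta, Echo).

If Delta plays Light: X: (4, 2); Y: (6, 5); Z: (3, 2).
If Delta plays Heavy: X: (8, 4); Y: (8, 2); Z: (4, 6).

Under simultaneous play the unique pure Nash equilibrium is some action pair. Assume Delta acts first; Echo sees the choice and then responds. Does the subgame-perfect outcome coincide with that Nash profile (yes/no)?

no

Work backward from Echo's decision.
- Light: Echo compares 2, 5, 2 and picks Y; Delta would get 6.
- Heavy: Echo compares 4, 2, 6 and picks Z; Delta would get 4.
Delta's induced payoffs are 6, 4, so Delta commits to Light. Subgame-perfect outcome: (Light, Y) with payoffs (6, 5).
Now find the simultaneous Nash equilibrium.
Delta's best replies: X→Heavy; Y→Heavy; Z→Heavy.
Echo's best replies: Light→Y; Heavy→Z.
The unique mutual best reply is (Heavy, Z), giving (4, 6).
Sequential outcome (Light, Y) differs from the Nash profile (Heavy, Z).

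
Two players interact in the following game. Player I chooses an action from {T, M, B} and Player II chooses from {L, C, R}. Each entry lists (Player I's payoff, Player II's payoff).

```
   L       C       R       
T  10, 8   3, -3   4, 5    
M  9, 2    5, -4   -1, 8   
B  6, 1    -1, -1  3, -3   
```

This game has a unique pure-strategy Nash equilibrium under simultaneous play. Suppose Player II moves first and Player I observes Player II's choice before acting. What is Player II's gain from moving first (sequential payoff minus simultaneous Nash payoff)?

0

Backward induction with Player II moving first.
- L: Player I compares 10, 9, 6 and picks T; Player II would get 8.
- C: Player I compares 3, 5, -1 and picks M; Player II would get -4.
- R: Player I compares 4, -1, 3 and picks T; Player II would get 5.
Among 8, -4, 5, the best is 8 at L. Subgame-perfect outcome: (T, L) with payoffs (10, 8).
For the simultaneous game, intersect best replies.
Player I's best replies: L→T; C→M; R→T.
Player II's best replies: T→L; M→R; B→L.
Only (T, L) has each player best-responding; Nash payoffs (10, 8).
Player II's commitment gain: 8 − 8 = 0.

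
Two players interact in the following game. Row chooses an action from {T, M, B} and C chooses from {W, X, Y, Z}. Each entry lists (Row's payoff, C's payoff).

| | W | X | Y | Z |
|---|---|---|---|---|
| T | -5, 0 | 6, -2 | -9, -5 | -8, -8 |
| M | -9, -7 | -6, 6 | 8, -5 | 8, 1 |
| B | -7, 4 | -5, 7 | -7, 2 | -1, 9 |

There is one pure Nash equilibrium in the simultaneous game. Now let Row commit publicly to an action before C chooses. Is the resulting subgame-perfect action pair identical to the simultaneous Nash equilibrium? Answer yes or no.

Backward induction with Row moving first.
- T → C plays W (best of 0, -2, -5, -8); Row gets -5.
- M → C plays X (best of -7, 6, -5, 1); Row gets -6.
- B → C plays Z (best of 4, 7, 2, 9); Row gets -1.
Among -5, -6, -1, the best is -1 at B. Subgame-perfect outcome: (B, Z) with payoffs (-1, 9).
Now find the simultaneous Nash equilibrium.
Row's best replies: W→T; X→T; Y→M; Z→M.
C's best replies: T→W; M→X; B→Z.
The unique mutual best reply is (T, W), giving (-5, 0).
Sequential outcome (B, Z) differs from the Nash profile (T, W).

no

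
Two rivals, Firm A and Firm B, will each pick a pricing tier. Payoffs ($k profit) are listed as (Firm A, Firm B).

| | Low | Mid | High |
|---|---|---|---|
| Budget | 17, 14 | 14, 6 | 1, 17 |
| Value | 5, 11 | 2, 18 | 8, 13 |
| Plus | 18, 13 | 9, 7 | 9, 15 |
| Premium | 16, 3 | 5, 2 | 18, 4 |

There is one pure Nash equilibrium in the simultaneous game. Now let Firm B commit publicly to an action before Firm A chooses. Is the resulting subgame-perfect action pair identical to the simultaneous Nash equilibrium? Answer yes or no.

Backward induction with Firm B moving first.
- Low: BR = Plus, leader payoff 13.
- Mid: BR = Budget, leader payoff 6.
- High: BR = Premium, leader payoff 4.
Among 13, 6, 4, the best is 13 at Low. Subgame-perfect outcome: (Plus, Low) with payoffs (18, 13).
Now find the simultaneous Nash equilibrium.
Firm A's best replies: Low→Plus; Mid→Budget; High→Premium.
Firm B's best replies: Budget→High; Value→Mid; Plus→High; Premium→High.
The unique mutual best reply is (Premium, High), giving (18, 4).
Sequential outcome (Plus, Low) differs from the Nash profile (Premium, High).

no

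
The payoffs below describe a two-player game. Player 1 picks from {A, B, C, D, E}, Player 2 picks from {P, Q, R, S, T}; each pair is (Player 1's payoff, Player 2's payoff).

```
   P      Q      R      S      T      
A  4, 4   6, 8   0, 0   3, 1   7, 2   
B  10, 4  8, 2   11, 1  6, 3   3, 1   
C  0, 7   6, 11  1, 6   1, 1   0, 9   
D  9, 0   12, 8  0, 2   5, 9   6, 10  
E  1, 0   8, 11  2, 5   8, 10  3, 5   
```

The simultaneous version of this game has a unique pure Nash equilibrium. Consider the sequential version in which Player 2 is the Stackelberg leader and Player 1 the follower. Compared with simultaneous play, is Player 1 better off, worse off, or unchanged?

Player 1 best-responds to each possible Player 2 move:
- P: BR = B, leader payoff 4.
- Q: BR = D, leader payoff 8.
- R: BR = B, leader payoff 1.
- S: BR = E, leader payoff 10.
- T: BR = A, leader payoff 2.
Maximizing over 4, 8, 1, 10, 2, Player 2 chooses S. Subgame-perfect outcome: (E, S) with payoffs (8, 10).
Now find the simultaneous Nash equilibrium.
Player 1's best replies: P→B; Q→D; R→B; S→E; T→A.
Player 2's best replies: A→Q; B→P; C→Q; D→T; E→Q.
The unique mutual best reply is (B, P), giving (10, 4).
Player 1 earns 8 sequentially versus 10 at the Nash outcome: worse off.

worse off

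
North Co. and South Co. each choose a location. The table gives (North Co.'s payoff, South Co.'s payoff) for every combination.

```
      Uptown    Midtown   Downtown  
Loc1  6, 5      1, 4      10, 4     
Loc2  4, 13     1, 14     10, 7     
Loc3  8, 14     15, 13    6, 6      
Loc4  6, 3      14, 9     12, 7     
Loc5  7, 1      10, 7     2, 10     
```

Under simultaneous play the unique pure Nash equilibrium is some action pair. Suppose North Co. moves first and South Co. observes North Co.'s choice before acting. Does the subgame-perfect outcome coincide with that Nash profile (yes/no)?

no

Backward induction with North Co. moving first.
- Loc1: BR = Uptown, leader payoff 6.
- Loc2: BR = Midtown, leader payoff 1.
- Loc3: BR = Uptown, leader payoff 8.
- Loc4: BR = Midtown, leader payoff 14.
- Loc5: BR = Downtown, leader payoff 2.
Maximizing over 6, 1, 8, 14, 2, North Co. chooses Loc4. Subgame-perfect outcome: (Loc4, Midtown) with payoffs (14, 9).
Under simultaneous play:
North Co.'s best replies: Uptown→Loc3; Midtown→Loc3; Downtown→Loc4.
South Co.'s best replies: Loc1→Uptown; Loc2→Midtown; Loc3→Uptown; Loc4→Midtown; Loc5→Downtown.
Only (Loc3, Uptown) has each player best-responding; Nash payoffs (8, 14).
Sequential outcome (Loc4, Midtown) differs from the Nash profile (Loc3, Uptown).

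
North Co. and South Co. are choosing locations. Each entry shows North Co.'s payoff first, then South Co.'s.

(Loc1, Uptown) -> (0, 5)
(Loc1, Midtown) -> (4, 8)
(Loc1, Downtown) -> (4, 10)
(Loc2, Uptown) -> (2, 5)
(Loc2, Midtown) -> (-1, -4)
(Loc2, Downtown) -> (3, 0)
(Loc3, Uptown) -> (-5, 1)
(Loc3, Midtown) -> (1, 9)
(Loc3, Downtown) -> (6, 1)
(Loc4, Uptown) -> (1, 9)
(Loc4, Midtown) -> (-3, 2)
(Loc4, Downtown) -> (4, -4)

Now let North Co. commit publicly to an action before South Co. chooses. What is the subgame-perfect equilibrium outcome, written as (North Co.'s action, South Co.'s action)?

Backward induction with North Co. moving first.
- Loc1: BR = Downtown, leader payoff 4.
- Loc2: BR = Uptown, leader payoff 2.
- Loc3: BR = Midtown, leader payoff 1.
- Loc4: BR = Uptown, leader payoff 1.
North Co.'s induced payoffs are 4, 2, 1, 1, so North Co. commits to Loc1. Subgame-perfect outcome: (Loc1, Downtown) with payoffs (4, 10).

(Loc1, Downtown)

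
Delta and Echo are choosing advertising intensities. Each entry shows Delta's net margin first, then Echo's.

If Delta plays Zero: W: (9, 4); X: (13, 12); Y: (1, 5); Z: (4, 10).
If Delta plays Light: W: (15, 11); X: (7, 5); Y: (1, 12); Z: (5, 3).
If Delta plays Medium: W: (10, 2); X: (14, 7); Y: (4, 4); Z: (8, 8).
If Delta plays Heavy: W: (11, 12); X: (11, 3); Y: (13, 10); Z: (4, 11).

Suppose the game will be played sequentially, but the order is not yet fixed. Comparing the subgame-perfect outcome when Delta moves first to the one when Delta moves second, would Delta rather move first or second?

second

If Delta leads: Echo's best replies are Zero→X, Light→Y, Medium→Z, Heavy→W; Delta's induced payoffs 13, 1, 8, 11; outcome (Zero, X), payoffs (13, 12).
If Echo leads: Delta's best replies are W→Light, X→Medium, Y→Heavy, Z→Medium; Echo's induced payoffs 11, 7, 10, 8; outcome (Light, W), payoffs (15, 11).
Delta gets 13 moving first and 15 moving second, so Delta prefers to move second.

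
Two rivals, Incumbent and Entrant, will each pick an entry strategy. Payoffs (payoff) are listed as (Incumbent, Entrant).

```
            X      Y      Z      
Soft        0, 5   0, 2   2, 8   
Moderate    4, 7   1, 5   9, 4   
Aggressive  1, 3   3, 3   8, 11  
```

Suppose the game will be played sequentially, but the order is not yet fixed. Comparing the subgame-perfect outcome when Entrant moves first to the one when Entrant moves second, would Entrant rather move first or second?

If Incumbent leads: Entrant's best replies are Soft→Z, Moderate→X, Aggressive→Z; Incumbent's induced payoffs 2, 4, 8; outcome (Aggressive, Z), payoffs (8, 11).
If Entrant leads: Incumbent's best replies are X→Moderate, Y→Aggressive, Z→Moderate; Entrant's induced payoffs 7, 3, 4; outcome (Moderate, X), payoffs (4, 7).
Entrant gets 7 moving first and 11 moving second, so Entrant prefers to move second.

second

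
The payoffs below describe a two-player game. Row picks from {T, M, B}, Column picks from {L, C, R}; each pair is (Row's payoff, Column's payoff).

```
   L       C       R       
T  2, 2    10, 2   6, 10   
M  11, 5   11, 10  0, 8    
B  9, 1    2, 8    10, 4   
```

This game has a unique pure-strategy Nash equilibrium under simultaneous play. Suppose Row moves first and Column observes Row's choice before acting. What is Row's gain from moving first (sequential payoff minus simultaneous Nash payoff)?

Work backward from Column's decision.
- T → Column plays R (best of 2, 2, 10); Row gets 6.
- M → Column plays C (best of 5, 10, 8); Row gets 11.
- B → Column plays C (best of 1, 8, 4); Row gets 2.
Maximizing over 6, 11, 2, Row chooses M. Subgame-perfect outcome: (M, C) with payoffs (11, 10).
For the simultaneous game, intersect best replies.
Row's best replies: L→M; C→M; R→B.
Column's best replies: T→R; M→C; B→C.
Only (M, C) has each player best-responding; Nash payoffs (11, 10).
Row's commitment gain: 11 − 11 = 0.

0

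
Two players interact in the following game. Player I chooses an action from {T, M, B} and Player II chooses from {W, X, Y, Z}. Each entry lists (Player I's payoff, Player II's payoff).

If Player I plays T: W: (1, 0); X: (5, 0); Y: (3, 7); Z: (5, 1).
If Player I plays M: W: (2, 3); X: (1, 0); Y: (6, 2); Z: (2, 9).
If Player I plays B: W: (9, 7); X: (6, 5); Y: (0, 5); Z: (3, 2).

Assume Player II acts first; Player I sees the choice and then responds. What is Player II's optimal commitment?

Backward induction with Player II moving first.
- W → Player I plays B (best of 1, 2, 9); Player II gets 7.
- X → Player I plays B (best of 5, 1, 6); Player II gets 5.
- Y → Player I plays M (best of 3, 6, 0); Player II gets 2.
- Z → Player I plays T (best of 5, 2, 3); Player II gets 1.
Player II's induced payoffs are 7, 5, 2, 1, so Player II commits to W. Subgame-perfect outcome: (B, W) with payoffs (9, 7).

W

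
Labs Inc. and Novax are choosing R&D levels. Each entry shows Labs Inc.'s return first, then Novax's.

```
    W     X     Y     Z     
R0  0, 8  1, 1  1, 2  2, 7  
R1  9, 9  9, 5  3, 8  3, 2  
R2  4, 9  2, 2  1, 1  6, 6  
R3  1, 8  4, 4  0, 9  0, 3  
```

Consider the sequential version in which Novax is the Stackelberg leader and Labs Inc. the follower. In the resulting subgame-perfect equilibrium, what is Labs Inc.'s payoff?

9

Labs Inc. best-responds to each possible Novax move:
- W: BR = R1, leader payoff 9.
- X: BR = R1, leader payoff 5.
- Y: BR = R1, leader payoff 8.
- Z: BR = R2, leader payoff 6.
Among 9, 5, 8, 6, the best is 9 at W. Subgame-perfect outcome: (R1, W) with payoffs (9, 9).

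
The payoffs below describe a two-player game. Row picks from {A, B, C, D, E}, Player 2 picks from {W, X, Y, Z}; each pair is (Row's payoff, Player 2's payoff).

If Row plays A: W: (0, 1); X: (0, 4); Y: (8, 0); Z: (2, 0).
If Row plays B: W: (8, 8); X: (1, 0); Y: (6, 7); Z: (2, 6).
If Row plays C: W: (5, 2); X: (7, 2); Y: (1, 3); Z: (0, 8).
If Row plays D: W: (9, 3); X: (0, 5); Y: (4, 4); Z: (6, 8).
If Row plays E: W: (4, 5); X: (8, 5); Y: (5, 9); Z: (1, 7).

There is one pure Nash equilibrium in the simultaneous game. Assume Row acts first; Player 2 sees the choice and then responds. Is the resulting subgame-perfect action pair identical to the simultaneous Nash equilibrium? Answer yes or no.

no

Player 2 best-responds to each possible Row move:
- A: BR = X, leader payoff 0.
- B: BR = W, leader payoff 8.
- C: BR = Z, leader payoff 0.
- D: BR = Z, leader payoff 6.
- E: BR = Y, leader payoff 5.
Among 0, 8, 0, 6, 5, the best is 8 at B. Subgame-perfect outcome: (B, W) with payoffs (8, 8).
Under simultaneous play:
Row's best replies: W→D; X→E; Y→A; Z→D.
Player 2's best replies: A→X; B→W; C→Z; D→Z; E→Y.
Only (D, Z) has each player best-responding; Nash payoffs (6, 8).
Sequential outcome (B, W) differs from the Nash profile (D, Z).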